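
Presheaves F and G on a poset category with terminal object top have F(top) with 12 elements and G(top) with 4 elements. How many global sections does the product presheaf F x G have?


Global sections of a presheaf on a poset with terminal top satisfy
Gamma(H) ~ H(top). Presheaves admit pointwise products, so
(F x G)(top) = F(top) x G(top) (Cartesian product).
|Gamma(F x G)| = |F(top)| * |G(top)| = 12 * 4 = 48.

48


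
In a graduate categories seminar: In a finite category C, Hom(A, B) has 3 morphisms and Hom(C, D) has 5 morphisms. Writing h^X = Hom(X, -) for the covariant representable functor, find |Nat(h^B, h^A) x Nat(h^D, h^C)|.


By the Yoneda lemma, Nat(h^B, h^A) is isomorphic to Hom(A, B),
so |Nat(h^B, h^A)| = |Hom(A, B)| and |Nat(h^D, h^C)| = |Hom(C, D)|.
|Hom(A, B)| = 3, |Hom(C, D)| = 5.
|Nat(h^B, h^A) x Nat(h^D, h^C)| = 3 * 5 = 15

15


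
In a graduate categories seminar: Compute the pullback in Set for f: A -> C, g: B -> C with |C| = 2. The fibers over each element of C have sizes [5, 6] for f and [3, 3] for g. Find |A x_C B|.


The pullback A x_C B consists of pairs (a, b) with f(a) = g(b).
For each element c in C, the fiber product has |f^-1(c)| * |g^-1(c)| elements.
Summing over C: 5 * 3 + 6 * 3
= 15 + 18 = 33

33


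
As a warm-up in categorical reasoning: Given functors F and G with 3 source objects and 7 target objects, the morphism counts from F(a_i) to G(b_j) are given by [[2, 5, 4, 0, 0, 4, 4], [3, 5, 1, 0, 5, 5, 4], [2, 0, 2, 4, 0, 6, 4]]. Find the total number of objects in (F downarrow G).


Objects of (F downarrow G) are triples (a, b, h: F(a)->G(b)).
The count equals the sum of all entries in the hom-matrix.
sum(row 0) = 19
sum(row 1) = 23
sum(row 2) = 18
Grand total = 60

60


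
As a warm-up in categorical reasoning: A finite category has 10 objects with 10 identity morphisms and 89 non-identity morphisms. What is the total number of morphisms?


Each object has an identity morphism, giving 10 identities.
Adding the 89 non-identity morphisms:
Total = 10 + 89 = 99

99


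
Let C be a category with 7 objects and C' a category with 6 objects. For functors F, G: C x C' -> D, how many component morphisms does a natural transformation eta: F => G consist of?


A natural transformation eta: F => G assigns one component morphism per
object of the domain category.
The domain is the product category C x C', so
|Ob(C x C')| = |Ob(C)| * |Ob(C')| = 7 * 6 = 42.
Therefore eta has 42 component morphisms.

42


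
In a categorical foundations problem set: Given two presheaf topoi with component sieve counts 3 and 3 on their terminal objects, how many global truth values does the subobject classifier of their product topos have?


In a product of presheaf topoi E_1 x E_2, the subobject classifier
is Omega = Omega_1 x Omega_2 (componentwise), so
|Omega(top)| = |Omega_1(top_1)| * |Omega_2(top_2)|.
= 3 * 3 = 9.

9


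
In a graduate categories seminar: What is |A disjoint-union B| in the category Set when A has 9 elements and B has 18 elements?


In Set, the coproduct A + B is the disjoint union.
|A + B| = |A| + |B| = 9 + 18 = 27

27


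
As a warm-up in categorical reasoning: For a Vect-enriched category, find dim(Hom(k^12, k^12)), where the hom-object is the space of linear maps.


In Vect-enriched categories, Hom(k^n, k^m) is the space of m x n matrices.
dim(Hom(k^12, k^12)) = 12 * 12 = 144

144


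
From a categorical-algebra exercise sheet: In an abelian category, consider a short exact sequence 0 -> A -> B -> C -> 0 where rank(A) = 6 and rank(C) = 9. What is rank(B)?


For a short exact sequence 0 -> A -> B -> C -> 0,
rank is additive: rank(B) = rank(A) + rank(C).
rank(B) = 6 + 9 = 15

15


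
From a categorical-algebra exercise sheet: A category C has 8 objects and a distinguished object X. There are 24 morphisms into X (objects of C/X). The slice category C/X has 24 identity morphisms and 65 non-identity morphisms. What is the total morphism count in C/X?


In the slice category C/X, objects are morphisms to X.
Identity morphisms: 24 (one per object of C/X).
Non-identity morphisms: 65.
Total = 24 + 65 = 89

89


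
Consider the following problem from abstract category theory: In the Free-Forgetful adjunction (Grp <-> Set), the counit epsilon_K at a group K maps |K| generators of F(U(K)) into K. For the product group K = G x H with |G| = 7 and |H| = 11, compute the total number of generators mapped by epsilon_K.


The counit epsilon_K: F(U(K)) -> K of the Free-Forgetful adjunction
maps |K| generators of F(U(K)) into K. For K = G x H (the product group),
|G x H| = |G| * |H|.
Total generators mapped = 7 * 11 = 77.

77


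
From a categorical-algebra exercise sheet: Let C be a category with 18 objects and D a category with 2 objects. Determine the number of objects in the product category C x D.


The product category C x D has objects that are pairs (c, d).
Number of pairs = |Ob(C)| * |Ob(D)| = 18 * 2 = 36

36


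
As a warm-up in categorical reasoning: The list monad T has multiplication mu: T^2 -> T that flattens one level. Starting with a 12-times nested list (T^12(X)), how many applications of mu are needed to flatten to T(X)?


Each application of mu: T^2 -> T removes one layer of nesting.
Starting at depth 12 (i.e., T^12(X)), we need to reach T(X).
Number of mu applications = 12 - 1 = 11

11


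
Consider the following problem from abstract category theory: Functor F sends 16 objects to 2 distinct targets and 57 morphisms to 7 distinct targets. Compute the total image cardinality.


The image of F consists of distinct objects and distinct morphisms.
|Im(F)| on objects = 2
|Im(F)| on morphisms = 7
Total image cardinality = 2 + 7 = 9

9


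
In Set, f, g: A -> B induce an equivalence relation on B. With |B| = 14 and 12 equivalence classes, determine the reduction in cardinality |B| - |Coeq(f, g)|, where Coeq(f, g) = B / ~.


The coequalizer Coeq(f, g) = B / ~ has one element per equivalence class.
|B| = 14, |Coeq(f, g)| = 12.
|B| - |Coeq(f, g)| = 14 - 12 = 2.

2


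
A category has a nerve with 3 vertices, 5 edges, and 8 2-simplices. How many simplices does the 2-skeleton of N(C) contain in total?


The 2-skeleton of the nerve N(C) consists of simplices in dimensions 0, 1, 2:
  |N(C)_0| = 3 (objects)
  |N(C)_1| = 5 (morphisms)
  |N(C)_2| = 8 (composable pairs)
Total = 3 + 5 + 8 = 16

16


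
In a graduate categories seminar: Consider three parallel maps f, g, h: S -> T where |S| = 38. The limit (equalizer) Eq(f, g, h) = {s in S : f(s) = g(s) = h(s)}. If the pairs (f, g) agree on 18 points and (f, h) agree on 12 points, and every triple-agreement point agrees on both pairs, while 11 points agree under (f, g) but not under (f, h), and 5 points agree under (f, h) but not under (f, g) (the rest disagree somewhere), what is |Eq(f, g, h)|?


Eq(f, g, h) is the triple-agreement set: points in S where all three
maps take the same value. Using inclusion-exclusion on the pairwise data:
Pair (f, g) agrees on 18 points; pair (f, h) on 12 points.
Points agreeing under (f, g) but not (f, h) = 11; under (f, h) but not (f, g) = 5.
Triple-agreement = agreement-in-(f, g) minus points that agree under (f, g) but not (f, h):
|Eq(f, g, h)| = 18 - 11 = 7
(cross-check via (f, h): 12 - 5 = 7.)

7


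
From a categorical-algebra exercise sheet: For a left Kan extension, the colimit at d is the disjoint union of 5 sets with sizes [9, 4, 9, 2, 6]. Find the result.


Pointwise, the left Kan extension (Lan_F H)(d) is the colimit, indexed
by the comma category (F downarrow d), of H composed with the
projection (F downarrow d) -> C. Here that colimit is given
as a coproduct (disjoint union) of sets, so its cardinality is the
sum of the sizes of the summands.
Coproduct of sets with sizes: 9 + 4 + 9 + 2 + 6
= 30

30


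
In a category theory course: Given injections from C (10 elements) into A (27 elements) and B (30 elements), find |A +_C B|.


The pushout A +_C B identifies the images of C in A and B.
|A +_C B| = |A| + |B| - |C| (for injections).
= 27 + 30 - 10 = 47

47


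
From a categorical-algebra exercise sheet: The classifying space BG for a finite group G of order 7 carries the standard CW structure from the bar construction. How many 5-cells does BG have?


In the bar-construction CW model of BG, the n-cells are indexed by
n-tuples [g_1|...|g_n] of non-identity elements of G (degenerate
simplices with some g_i = e do not contribute cells), so there are
(|G| - 1)^n n-cells.
For dim = 5 with |G| = 7:
cells = (7 - 1)^5 = 6^5 = 7776

7776


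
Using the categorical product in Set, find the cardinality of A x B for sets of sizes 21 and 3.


In Set, the product A x B is the Cartesian product.
By the universal property, |A x B| = |A| * |B|.
|A x B| = 21 * 3 = 63

63


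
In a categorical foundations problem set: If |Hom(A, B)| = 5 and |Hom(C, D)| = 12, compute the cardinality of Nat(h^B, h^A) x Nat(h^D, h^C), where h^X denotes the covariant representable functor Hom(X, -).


By the Yoneda lemma, Nat(h^B, h^A) is isomorphic to Hom(A, B),
so |Nat(h^B, h^A)| = |Hom(A, B)| and |Nat(h^D, h^C)| = |Hom(C, D)|.
|Hom(A, B)| = 5, |Hom(C, D)| = 12.
|Nat(h^B, h^A) x Nat(h^D, h^C)| = 5 * 12 = 60

60


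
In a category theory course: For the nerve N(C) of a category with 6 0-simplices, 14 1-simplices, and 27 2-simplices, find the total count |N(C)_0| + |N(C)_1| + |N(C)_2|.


The 2-skeleton of the nerve N(C) consists of simplices in dimensions 0, 1, 2:
  |N(C)_0| = 6 (objects)
  |N(C)_1| = 14 (morphisms)
  |N(C)_2| = 27 (composable pairs)
Total = 6 + 14 + 27 = 47

47


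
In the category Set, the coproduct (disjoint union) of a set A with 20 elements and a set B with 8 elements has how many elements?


In Set, the coproduct A + B is the disjoint union.
|A + B| = |A| + |B| = 20 + 8 = 28

28


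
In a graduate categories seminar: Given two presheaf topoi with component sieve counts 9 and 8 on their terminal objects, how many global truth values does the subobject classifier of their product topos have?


In a product of presheaf topoi E_1 x E_2, the subobject classifier
is Omega = Omega_1 x Omega_2 (componentwise), so
|Omega(top)| = |Omega_1(top_1)| * |Omega_2(top_2)|.
= 9 * 8 = 72.

72


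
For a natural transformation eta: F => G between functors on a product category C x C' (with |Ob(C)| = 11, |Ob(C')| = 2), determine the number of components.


A natural transformation eta: F => G assigns one component morphism per
object of the domain category.
The domain is the product category C x C', so
|Ob(C x C')| = |Ob(C)| * |Ob(C')| = 11 * 2 = 22.
Therefore eta has 22 component morphisms.

22


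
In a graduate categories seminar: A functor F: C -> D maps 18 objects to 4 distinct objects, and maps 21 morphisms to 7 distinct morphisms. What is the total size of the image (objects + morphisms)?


The image of F consists of distinct objects and distinct morphisms.
|Im(F)| on objects = 4
|Im(F)| on morphisms = 7
Total image cardinality = 4 + 7 = 11

11


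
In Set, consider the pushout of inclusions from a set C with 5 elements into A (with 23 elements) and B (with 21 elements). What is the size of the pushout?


The pushout A +_C B identifies the images of C in A and B.
|A +_C B| = |A| + |B| - |C| (for injections).
= 23 + 21 - 5 = 39

39


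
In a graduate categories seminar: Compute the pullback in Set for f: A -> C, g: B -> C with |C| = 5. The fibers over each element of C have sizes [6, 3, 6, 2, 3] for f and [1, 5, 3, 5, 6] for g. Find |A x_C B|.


The pullback A x_C B consists of pairs (a, b) with f(a) = g(b).
For each element c in C, the fiber product has |f^-1(c)| * |g^-1(c)| elements.
Summing over C: 6 * 1 + 3 * 5 + 6 * 3 + 2 * 5 + 3 * 6
= 6 + 15 + 18 + 10 + 18 = 67

67


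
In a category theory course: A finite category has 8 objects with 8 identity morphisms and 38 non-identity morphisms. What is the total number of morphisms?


Each object has an identity morphism, giving 8 identities.
Adding the 38 non-identity morphisms:
Total = 8 + 38 = 46

46


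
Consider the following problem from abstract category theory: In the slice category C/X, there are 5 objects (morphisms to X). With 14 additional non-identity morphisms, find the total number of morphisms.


In the slice category C/X, objects are morphisms to X.
Identity morphisms: 5 (one per object of C/X).
Non-identity morphisms: 14.
Total = 5 + 14 = 19

19


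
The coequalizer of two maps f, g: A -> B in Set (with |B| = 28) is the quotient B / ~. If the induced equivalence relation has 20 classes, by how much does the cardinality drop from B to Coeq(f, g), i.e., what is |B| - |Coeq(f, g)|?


The coequalizer Coeq(f, g) = B / ~ has one element per equivalence class.
|B| = 28, |Coeq(f, g)| = 20.
|B| - |Coeq(f, g)| = 28 - 20 = 8.

8


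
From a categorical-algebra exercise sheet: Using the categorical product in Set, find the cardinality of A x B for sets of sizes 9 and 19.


In Set, the product A x B is the Cartesian product.
By the universal property, |A x B| = |A| * |B|.
|A x B| = 9 * 19 = 171

171


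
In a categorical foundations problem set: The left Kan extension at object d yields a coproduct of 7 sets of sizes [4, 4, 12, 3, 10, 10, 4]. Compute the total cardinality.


Pointwise, the left Kan extension (Lan_F H)(d) is the colimit, indexed
by the comma category (F downarrow d), of H composed with the
projection (F downarrow d) -> C. Here that colimit is given
as a coproduct (disjoint union) of sets, so its cardinality is the
sum of the sizes of the summands.
Coproduct of sets with sizes: 4 + 4 + 12 + 3 + 10 + 10 + 4
= 47

47


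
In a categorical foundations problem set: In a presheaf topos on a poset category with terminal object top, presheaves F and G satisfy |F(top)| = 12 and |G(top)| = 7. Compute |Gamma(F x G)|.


Global sections of a presheaf on a poset with terminal top satisfy
Gamma(H) ~ H(top). Presheaves admit pointwise products, so
(F x G)(top) = F(top) x G(top) (Cartesian product).
|Gamma(F x G)| = |F(top)| * |G(top)| = 12 * 7 = 84.

84


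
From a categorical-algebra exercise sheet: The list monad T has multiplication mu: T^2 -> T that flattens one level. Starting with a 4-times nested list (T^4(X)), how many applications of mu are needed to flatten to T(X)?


Each application of mu: T^2 -> T removes one layer of nesting.
Starting at depth 4 (i.e., T^4(X)), we need to reach T(X).
Number of mu applications = 4 - 1 = 3

3


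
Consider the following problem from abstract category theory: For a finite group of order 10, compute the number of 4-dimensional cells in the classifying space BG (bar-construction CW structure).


In the bar-construction CW model of BG, the n-cells are indexed by
n-tuples [g_1|...|g_n] of non-identity elements of G (degenerate
simplices with some g_i = e do not contribute cells), so there are
(|G| - 1)^n n-cells.
For dim = 4 with |G| = 10:
cells = (10 - 1)^4 = 9^4 = 6561

6561


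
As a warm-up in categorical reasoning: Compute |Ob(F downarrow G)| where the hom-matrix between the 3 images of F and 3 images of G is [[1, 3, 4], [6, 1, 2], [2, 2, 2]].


Objects of (F downarrow G) are triples (a, b, h: F(a)->G(b)).
The count equals the sum of all entries in the hom-matrix.
sum(row 0) = 8
sum(row 1) = 9
sum(row 2) = 6
Grand total = 23

23


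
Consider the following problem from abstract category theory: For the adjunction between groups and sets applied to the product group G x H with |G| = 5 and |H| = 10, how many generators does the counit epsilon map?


The counit epsilon_K: F(U(K)) -> K of the Free-Forgetful adjunction
maps |K| generators of F(U(K)) into K. For K = G x H (the product group),
|G x H| = |G| * |H|.
Total generators mapped = 5 * 10 = 50.

50


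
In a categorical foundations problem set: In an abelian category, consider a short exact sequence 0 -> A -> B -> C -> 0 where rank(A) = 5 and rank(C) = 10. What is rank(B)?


For a short exact sequence 0 -> A -> B -> C -> 0,
rank is additive: rank(B) = rank(A) + rank(C).
rank(B) = 5 + 10 = 15

15


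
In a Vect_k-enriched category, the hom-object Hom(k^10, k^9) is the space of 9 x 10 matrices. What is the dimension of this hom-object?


In Vect-enriched categories, Hom(k^n, k^m) is the space of m x n matrices.
dim(Hom(k^10, k^9)) = 9 * 10 = 90

90


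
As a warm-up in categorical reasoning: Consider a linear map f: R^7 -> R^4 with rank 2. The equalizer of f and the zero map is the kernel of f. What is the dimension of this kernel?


The equalizer of f and the zero map is ker(f).
By the rank-nullity theorem: dim(ker(f)) = dim(domain) - rank(f).
dim(ker(f)) = 7 - 2 = 5

5


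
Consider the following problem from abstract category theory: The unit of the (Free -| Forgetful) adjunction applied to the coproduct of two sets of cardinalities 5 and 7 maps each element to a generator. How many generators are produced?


The unit eta_X: X -> U(F(X)) of the Free-Forgetful adjunction
maps each element of X to a generator of F(X). For X = S + T (disjoint
union in Set), |S + T| = |S| + |T|.
Total mappings = 5 + 7 = 12.

12


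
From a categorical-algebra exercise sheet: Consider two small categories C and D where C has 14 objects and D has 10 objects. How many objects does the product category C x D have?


The product category C x D has objects that are pairs (c, d).
Number of pairs = |Ob(C)| * |Ob(D)| = 14 * 10 = 140

140


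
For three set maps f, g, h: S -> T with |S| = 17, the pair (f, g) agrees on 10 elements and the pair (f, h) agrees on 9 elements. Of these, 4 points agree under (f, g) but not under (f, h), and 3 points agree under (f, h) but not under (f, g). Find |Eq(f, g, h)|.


Eq(f, g, h) is the triple-agreement set: points in S where all three
maps take the same value. Using inclusion-exclusion on the pairwise data:
Pair (f, g) agrees on 10 points; pair (f, h) on 9 points.
Points agreeing under (f, g) but not (f, h) = 4; under (f, h) but not (f, g) = 3.
Triple-agreement = agreement-in-(f, g) minus points that agree under (f, g) but not (f, h):
|Eq(f, g, h)| = 10 - 4 = 6
(cross-check via (f, h): 9 - 3 = 6.)

6


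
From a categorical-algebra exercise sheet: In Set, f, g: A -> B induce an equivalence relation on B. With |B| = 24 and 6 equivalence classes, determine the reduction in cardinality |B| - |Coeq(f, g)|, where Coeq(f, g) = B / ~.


The coequalizer Coeq(f, g) = B / ~ has one element per equivalence class.
|B| = 24, |Coeq(f, g)| = 6.
|B| - |Coeq(f, g)| = 24 - 6 = 18.

18


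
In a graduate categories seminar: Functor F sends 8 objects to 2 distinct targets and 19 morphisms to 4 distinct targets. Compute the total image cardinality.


The image of F consists of distinct objects and distinct morphisms.
|Im(F)| on objects = 2
|Im(F)| on morphisms = 4
Total image cardinality = 2 + 4 = 6

6


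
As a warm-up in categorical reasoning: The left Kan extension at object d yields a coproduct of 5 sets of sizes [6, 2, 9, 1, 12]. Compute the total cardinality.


Pointwise, the left Kan extension (Lan_F H)(d) is the colimit, indexed
by the comma category (F downarrow d), of H composed with the
projection (F downarrow d) -> C. Here that colimit is given
as a coproduct (disjoint union) of sets, so its cardinality is the
sum of the sizes of the summands.
Coproduct of sets with sizes: 6 + 2 + 9 + 1 + 12
= 30

30


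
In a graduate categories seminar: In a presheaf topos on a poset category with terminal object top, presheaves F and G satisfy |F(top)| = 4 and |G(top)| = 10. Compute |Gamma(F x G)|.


Global sections of a presheaf on a poset with terminal top satisfy
Gamma(H) ~ H(top). Presheaves admit pointwise products, so
(F x G)(top) = F(top) x G(top) (Cartesian product).
|Gamma(F x G)| = |F(top)| * |G(top)| = 4 * 10 = 40.

40


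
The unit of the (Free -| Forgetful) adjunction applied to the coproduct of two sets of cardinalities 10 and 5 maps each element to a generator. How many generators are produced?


The unit eta_X: X -> U(F(X)) of the Free-Forgetful adjunction
maps each element of X to a generator of F(X). For X = S + T (disjoint
union in Set), |S + T| = |S| + |T|.
Total mappings = 10 + 5 = 15.

15


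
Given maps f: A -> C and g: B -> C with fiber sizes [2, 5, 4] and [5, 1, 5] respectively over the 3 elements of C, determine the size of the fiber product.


The pullback A x_C B consists of pairs (a, b) with f(a) = g(b).
For each element c in C, the fiber product has |f^-1(c)| * |g^-1(c)| elements.
Summing over C: 2 * 5 + 5 * 1 + 4 * 5
= 10 + 5 + 20 = 35

35


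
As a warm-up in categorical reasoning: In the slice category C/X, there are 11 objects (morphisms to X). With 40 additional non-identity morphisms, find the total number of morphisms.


In the slice category C/X, objects are morphisms to X.
Identity morphisms: 11 (one per object of C/X).
Non-identity morphisms: 40.
Total = 11 + 40 = 51

51


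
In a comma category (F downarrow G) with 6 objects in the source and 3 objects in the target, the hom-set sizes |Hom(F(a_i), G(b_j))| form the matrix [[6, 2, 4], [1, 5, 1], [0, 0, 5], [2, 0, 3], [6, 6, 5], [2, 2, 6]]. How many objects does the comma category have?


Objects of (F downarrow G) are triples (a, b, h: F(a)->G(b)).
The count equals the sum of all entries in the hom-matrix.
sum(row 0) = 12
sum(row 1) = 7
sum(row 2) = 5
sum(row 3) = 5
sum(row 4) = 17
sum(row 5) = 10
Grand total = 56

56


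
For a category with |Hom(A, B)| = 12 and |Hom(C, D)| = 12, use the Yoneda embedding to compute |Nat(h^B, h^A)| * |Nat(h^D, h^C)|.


By the Yoneda lemma, Nat(h^B, h^A) is isomorphic to Hom(A, B),
so |Nat(h^B, h^A)| = |Hom(A, B)| and |Nat(h^D, h^C)| = |Hom(C, D)|.
|Hom(A, B)| = 12, |Hom(C, D)| = 12.
|Nat(h^B, h^A) x Nat(h^D, h^C)| = 12 * 12 = 144

144


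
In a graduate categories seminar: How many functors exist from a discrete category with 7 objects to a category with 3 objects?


A functor from a discrete category C to D is determined by
where each object maps. Each of the 7 objects of C can map
to any of the 3 objects of D independently.
Number of functors = 3^7 = 2187

2187


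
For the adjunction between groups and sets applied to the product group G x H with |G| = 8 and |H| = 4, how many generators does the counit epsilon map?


The counit epsilon_K: F(U(K)) -> K of the Free-Forgetful adjunction
maps |K| generators of F(U(K)) into K. For K = G x H (the product group),
|G x H| = |G| * |H|.
Total generators mapped = 8 * 4 = 32.

32


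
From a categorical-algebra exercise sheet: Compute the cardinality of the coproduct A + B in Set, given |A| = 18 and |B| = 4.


In Set, the coproduct A + B is the disjoint union.
|A + B| = |A| + |B| = 18 + 4 = 22

22


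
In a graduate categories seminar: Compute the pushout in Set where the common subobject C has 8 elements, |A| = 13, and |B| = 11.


The pushout A +_C B identifies the images of C in A and B.
|A +_C B| = |A| + |B| - |C| (for injections).
= 13 + 11 - 8 = 16

16


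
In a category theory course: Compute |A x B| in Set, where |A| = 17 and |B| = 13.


In Set, the product A x B is the Cartesian product.
By the universal property, |A x B| = |A| * |B|.
|A x B| = 17 * 13 = 221

221


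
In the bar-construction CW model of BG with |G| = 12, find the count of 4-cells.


In the bar-construction CW model of BG, the n-cells are indexed by
n-tuples [g_1|...|g_n] of non-identity elements of G (degenerate
simplices with some g_i = e do not contribute cells), so there are
(|G| - 1)^n n-cells.
For dim = 4 with |G| = 12:
cells = (12 - 1)^4 = 11^4 = 14641

14641


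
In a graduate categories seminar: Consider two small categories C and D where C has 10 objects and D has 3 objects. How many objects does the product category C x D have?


The product category C x D has objects that are pairs (c, d).
Number of pairs = |Ob(C)| * |Ob(D)| = 10 * 3 = 30

30


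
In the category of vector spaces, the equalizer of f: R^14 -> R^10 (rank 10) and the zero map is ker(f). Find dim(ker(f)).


The equalizer of f and the zero map is ker(f).
By the rank-nullity theorem: dim(ker(f)) = dim(domain) - rank(f).
dim(ker(f)) = 14 - 10 = 4

4


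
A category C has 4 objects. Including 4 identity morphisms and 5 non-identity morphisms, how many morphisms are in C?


Each object has an identity morphism, giving 4 identities.
Adding the 5 non-identity morphisms:
Total = 4 + 5 = 9

9


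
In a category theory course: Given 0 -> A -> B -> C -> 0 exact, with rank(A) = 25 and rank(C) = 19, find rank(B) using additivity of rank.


For a short exact sequence 0 -> A -> B -> C -> 0,
rank is additive: rank(B) = rank(A) + rank(C).
rank(B) = 25 + 19 = 44

44


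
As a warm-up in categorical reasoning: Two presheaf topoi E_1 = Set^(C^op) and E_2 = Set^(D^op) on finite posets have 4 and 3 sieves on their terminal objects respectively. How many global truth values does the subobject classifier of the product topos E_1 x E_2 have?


In a product of presheaf topoi E_1 x E_2, the subobject classifier
is Omega = Omega_1 x Omega_2 (componentwise), so
|Omega(top)| = |Omega_1(top_1)| * |Omega_2(top_2)|.
= 4 * 3 = 12.

12


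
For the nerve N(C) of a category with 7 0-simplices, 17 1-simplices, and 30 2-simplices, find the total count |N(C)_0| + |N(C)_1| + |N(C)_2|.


The 2-skeleton of the nerve N(C) consists of simplices in dimensions 0, 1, 2:
  |N(C)_0| = 7 (objects)
  |N(C)_1| = 17 (morphisms)
  |N(C)_2| = 30 (composable pairs)
Total = 7 + 17 + 30 = 54

54


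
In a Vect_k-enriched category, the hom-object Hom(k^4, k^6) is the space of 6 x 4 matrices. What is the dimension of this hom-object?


In Vect-enriched categories, Hom(k^n, k^m) is the space of m x n matrices.
dim(Hom(k^4, k^6)) = 6 * 4 = 24

24


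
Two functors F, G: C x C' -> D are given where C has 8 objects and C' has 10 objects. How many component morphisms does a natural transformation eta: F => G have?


A natural transformation eta: F => G assigns one component morphism per
object of the domain category.
The domain is the product category C x C', so
|Ob(C x C')| = |Ob(C)| * |Ob(C')| = 8 * 10 = 80.
Therefore eta has 80 component morphisms.

80


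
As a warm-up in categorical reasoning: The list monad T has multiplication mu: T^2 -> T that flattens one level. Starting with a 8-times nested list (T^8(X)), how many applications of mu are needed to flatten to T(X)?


Each application of mu: T^2 -> T removes one layer of nesting.
Starting at depth 8 (i.e., T^8(X)), we need to reach T(X).
Number of mu applications = 8 - 1 = 7

7


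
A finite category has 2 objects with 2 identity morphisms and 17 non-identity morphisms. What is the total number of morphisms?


Each object has an identity morphism, giving 2 identities.
Adding the 17 non-identity morphisms:
Total = 2 + 17 = 19

19


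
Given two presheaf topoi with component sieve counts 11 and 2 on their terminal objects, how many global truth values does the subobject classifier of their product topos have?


In a product of presheaf topoi E_1 x E_2, the subobject classifier
is Omega = Omega_1 x Omega_2 (componentwise), so
|Omega(top)| = |Omega_1(top_1)| * |Omega_2(top_2)|.
= 11 * 2 = 22.

22


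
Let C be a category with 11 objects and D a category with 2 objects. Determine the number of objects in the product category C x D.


The product category C x D has objects that are pairs (c, d).
Number of pairs = |Ob(C)| * |Ob(D)| = 11 * 2 = 22

22


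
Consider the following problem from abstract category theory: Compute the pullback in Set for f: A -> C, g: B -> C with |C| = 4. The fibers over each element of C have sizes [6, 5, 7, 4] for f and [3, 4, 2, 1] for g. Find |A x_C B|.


The pullback A x_C B consists of pairs (a, b) with f(a) = g(b).
For each element c in C, the fiber product has |f^-1(c)| * |g^-1(c)| elements.
Summing over C: 6 * 3 + 5 * 4 + 7 * 2 + 4 * 1
= 18 + 20 + 14 + 4 = 56

56


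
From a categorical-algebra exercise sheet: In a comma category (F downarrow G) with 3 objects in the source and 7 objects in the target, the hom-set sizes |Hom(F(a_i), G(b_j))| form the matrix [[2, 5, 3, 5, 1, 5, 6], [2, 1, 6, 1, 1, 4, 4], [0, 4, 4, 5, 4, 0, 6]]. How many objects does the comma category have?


Objects of (F downarrow G) are triples (a, b, h: F(a)->G(b)).
The count equals the sum of all entries in the hom-matrix.
sum(row 0) = 27
sum(row 1) = 19
sum(row 2) = 23
Grand total = 69

69


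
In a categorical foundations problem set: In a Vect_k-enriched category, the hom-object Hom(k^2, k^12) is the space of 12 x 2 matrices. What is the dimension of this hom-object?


In Vect-enriched categories, Hom(k^n, k^m) is the space of m x n matrices.
dim(Hom(k^2, k^12)) = 12 * 2 = 24

24


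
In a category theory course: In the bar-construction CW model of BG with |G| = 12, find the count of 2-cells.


In the bar-construction CW model of BG, the n-cells are indexed by
n-tuples [g_1|...|g_n] of non-identity elements of G (degenerate
simplices with some g_i = e do not contribute cells), so there are
(|G| - 1)^n n-cells.
For dim = 2 with |G| = 12:
cells = (12 - 1)^2 = 11^2 = 121

121


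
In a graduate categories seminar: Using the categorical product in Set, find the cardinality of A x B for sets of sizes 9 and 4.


In Set, the product A x B is the Cartesian product.
By the universal property, |A x B| = |A| * |B|.
|A x B| = 9 * 4 = 36

36


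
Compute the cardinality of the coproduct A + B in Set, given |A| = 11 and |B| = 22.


In Set, the coproduct A + B is the disjoint union.
|A + B| = |A| + |B| = 11 + 22 = 33

33


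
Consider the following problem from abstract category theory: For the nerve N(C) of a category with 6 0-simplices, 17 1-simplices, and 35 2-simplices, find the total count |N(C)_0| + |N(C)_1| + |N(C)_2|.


The 2-skeleton of the nerve N(C) consists of simplices in dimensions 0, 1, 2:
  |N(C)_0| = 6 (objects)
  |N(C)_1| = 17 (morphisms)
  |N(C)_2| = 35 (composable pairs)
Total = 6 + 17 + 35 = 58

58


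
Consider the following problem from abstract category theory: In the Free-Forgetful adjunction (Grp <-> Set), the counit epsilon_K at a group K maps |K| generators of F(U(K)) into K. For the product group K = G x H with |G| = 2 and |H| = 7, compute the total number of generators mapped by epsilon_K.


The counit epsilon_K: F(U(K)) -> K of the Free-Forgetful adjunction
maps |K| generators of F(U(K)) into K. For K = G x H (the product group),
|G x H| = |G| * |H|.
Total generators mapped = 2 * 7 = 14.

14


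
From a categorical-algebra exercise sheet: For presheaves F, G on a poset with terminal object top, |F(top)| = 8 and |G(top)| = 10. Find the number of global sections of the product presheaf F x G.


Global sections of a presheaf on a poset with terminal top satisfy
Gamma(H) ~ H(top). Presheaves admit pointwise products, so
(F x G)(top) = F(top) x G(top) (Cartesian product).
|Gamma(F x G)| = |F(top)| * |G(top)| = 8 * 10 = 80.

80


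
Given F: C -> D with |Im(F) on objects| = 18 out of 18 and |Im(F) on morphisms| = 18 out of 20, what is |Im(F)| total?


The image of F consists of distinct objects and distinct morphisms.
|Im(F)| on objects = 18
|Im(F)| on morphisms = 18
Total image cardinality = 18 + 18 = 36

36


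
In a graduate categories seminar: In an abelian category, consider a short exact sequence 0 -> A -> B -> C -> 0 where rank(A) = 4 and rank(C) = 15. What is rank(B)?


For a short exact sequence 0 -> A -> B -> C -> 0,
rank is additive: rank(B) = rank(A) + rank(C).
rank(B) = 4 + 15 = 19

19


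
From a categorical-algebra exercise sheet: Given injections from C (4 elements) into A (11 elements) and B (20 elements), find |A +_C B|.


The pushout A +_C B identifies the images of C in A and B.
|A +_C B| = |A| + |B| - |C| (for injections).
= 11 + 20 - 4 = 27

27


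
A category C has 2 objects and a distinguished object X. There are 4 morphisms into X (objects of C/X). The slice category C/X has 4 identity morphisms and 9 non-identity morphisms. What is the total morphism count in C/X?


In the slice category C/X, objects are morphisms to X.
Identity morphisms: 4 (one per object of C/X).
Non-identity morphisms: 9.
Total = 4 + 9 = 13

13


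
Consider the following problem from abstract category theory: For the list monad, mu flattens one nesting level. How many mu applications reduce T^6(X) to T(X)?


Each application of mu: T^2 -> T removes one layer of nesting.
Starting at depth 6 (i.e., T^6(X)), we need to reach T(X).
Number of mu applications = 6 - 1 = 5

5


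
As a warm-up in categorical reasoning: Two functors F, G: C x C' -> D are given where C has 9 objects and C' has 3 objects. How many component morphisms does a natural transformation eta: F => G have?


A natural transformation eta: F => G assigns one component morphism per
object of the domain category.
The domain is the product category C x C', so
|Ob(C x C')| = |Ob(C)| * |Ob(C')| = 9 * 3 = 27.
Therefore eta has 27 component morphisms.

27


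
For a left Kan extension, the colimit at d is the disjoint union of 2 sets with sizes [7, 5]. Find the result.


Pointwise, the left Kan extension (Lan_F H)(d) is the colimit, indexed
by the comma category (F downarrow d), of H composed with the
projection (F downarrow d) -> C. Here that colimit is given
as a coproduct (disjoint union) of sets, so its cardinality is the
sum of the sizes of the summands.
Coproduct of sets with sizes: 7 + 5
= 12

12


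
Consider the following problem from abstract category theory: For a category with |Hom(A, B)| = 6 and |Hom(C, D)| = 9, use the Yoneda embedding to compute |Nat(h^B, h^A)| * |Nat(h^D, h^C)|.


By the Yoneda lemma, Nat(h^B, h^A) is isomorphic to Hom(A, B),
so |Nat(h^B, h^A)| = |Hom(A, B)| and |Nat(h^D, h^C)| = |Hom(C, D)|.
|Hom(A, B)| = 6, |Hom(C, D)| = 9.
|Nat(h^B, h^A) x Nat(h^D, h^C)| = 6 * 9 = 54

54


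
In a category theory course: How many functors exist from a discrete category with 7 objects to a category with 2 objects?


A functor from a discrete category C to D is determined by
where each object maps. Each of the 7 objects of C can map
to any of the 2 objects of D independently.
Number of functors = 2^7 = 128

128


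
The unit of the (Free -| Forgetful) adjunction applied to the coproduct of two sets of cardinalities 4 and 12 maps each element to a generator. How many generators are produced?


The unit eta_X: X -> U(F(X)) of the Free-Forgetful adjunction
maps each element of X to a generator of F(X). For X = S + T (disjoint
union in Set), |S + T| = |S| + |T|.
Total mappings = 4 + 12 = 16.

16


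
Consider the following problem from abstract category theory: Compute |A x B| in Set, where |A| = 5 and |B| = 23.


In Set, the product A x B is the Cartesian product.
By the universal property, |A x B| = |A| * |B|.
|A x B| = 5 * 23 = 115

115


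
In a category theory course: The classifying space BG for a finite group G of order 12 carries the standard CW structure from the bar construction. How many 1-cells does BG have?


In the bar-construction CW model of BG, the n-cells are indexed by
n-tuples [g_1|...|g_n] of non-identity elements of G (degenerate
simplices with some g_i = e do not contribute cells), so there are
(|G| - 1)^n n-cells.
For dim = 1 with |G| = 12:
cells = (12 - 1)^1 = 11^1 = 11

11


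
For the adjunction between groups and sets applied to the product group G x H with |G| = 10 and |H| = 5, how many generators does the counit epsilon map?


The counit epsilon_K: F(U(K)) -> K of the Free-Forgetful adjunction
maps |K| generators of F(U(K)) into K. For K = G x H (the product group),
|G x H| = |G| * |H|.
Total generators mapped = 10 * 5 = 50.

50


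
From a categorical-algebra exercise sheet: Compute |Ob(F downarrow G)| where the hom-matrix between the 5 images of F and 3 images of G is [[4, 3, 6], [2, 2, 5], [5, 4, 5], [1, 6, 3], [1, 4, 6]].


Objects of (F downarrow G) are triples (a, b, h: F(a)->G(b)).
The count equals the sum of all entries in the hom-matrix.
sum(row 0) = 13
sum(row 1) = 9
sum(row 2) = 14
sum(row 3) = 10
sum(row 4) = 11
Grand total = 57

57


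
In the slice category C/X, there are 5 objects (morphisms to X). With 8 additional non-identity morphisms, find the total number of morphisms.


In the slice category C/X, objects are morphisms to X.
Identity morphisms: 5 (one per object of C/X).
Non-identity morphisms: 8.
Total = 5 + 8 = 13

13


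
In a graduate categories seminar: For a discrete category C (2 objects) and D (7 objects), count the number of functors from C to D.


A functor from a discrete category C to D is determined by
where each object maps. Each of the 2 objects of C can map
to any of the 7 objects of D independently.
Number of functors = 7^2 = 49

49


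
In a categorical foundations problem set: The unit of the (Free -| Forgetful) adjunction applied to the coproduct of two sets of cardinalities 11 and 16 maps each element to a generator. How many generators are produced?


The unit eta_X: X -> U(F(X)) of the Free-Forgetful adjunction
maps each element of X to a generator of F(X). For X = S + T (disjoint
union in Set), |S + T| = |S| + |T|.
Total mappings = 11 + 16 = 27.

27


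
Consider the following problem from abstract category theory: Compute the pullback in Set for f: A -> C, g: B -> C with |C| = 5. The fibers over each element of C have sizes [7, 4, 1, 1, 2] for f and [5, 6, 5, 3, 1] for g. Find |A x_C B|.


The pullback A x_C B consists of pairs (a, b) with f(a) = g(b).
For each element c in C, the fiber product has |f^-1(c)| * |g^-1(c)| elements.
Summing over C: 7 * 5 + 4 * 6 + 1 * 5 + 1 * 3 + 2 * 1
= 35 + 24 + 5 + 3 + 2 = 69

69


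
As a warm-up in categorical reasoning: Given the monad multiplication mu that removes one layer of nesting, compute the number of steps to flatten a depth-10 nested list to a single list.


Each application of mu: T^2 -> T removes one layer of nesting.
Starting at depth 10 (i.e., T^10(X)), we need to reach T(X).
Number of mu applications = 10 - 1 = 9

9


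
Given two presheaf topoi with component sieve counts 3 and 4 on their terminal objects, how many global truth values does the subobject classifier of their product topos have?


In a product of presheaf topoi E_1 x E_2, the subobject classifier
is Omega = Omega_1 x Omega_2 (componentwise), so
|Omega(top)| = |Omega_1(top_1)| * |Omega_2(top_2)|.
= 3 * 4 = 12.

12


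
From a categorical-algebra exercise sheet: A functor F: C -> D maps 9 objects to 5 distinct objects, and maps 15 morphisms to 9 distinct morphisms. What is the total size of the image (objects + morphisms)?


The image of F consists of distinct objects and distinct morphisms.
|Im(F)| on objects = 5
|Im(F)| on morphisms = 9
Total image cardinality = 5 + 9 = 14

14


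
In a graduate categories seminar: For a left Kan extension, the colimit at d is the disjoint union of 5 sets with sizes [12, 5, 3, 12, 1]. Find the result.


Pointwise, the left Kan extension (Lan_F H)(d) is the colimit, indexed
by the comma category (F downarrow d), of H composed with the
projection (F downarrow d) -> C. Here that colimit is given
as a coproduct (disjoint union) of sets, so its cardinality is the
sum of the sizes of the summands.
Coproduct of sets with sizes: 12 + 5 + 3 + 12 + 1
= 33

33


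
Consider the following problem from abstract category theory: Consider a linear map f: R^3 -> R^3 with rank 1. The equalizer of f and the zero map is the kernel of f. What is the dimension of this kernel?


The equalizer of f and the zero map is ker(f).
By the rank-nullity theorem: dim(ker(f)) = dim(domain) - rank(f).
dim(ker(f)) = 3 - 1 = 2

2


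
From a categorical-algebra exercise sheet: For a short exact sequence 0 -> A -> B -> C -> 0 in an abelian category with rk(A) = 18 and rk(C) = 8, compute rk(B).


For a short exact sequence 0 -> A -> B -> C -> 0,
rank is additive: rank(B) = rank(A) + rank(C).
rank(B) = 18 + 8 = 26

26


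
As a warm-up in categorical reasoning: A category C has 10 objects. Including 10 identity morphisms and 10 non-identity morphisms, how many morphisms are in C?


Each object has an identity morphism, giving 10 identities.
Adding the 10 non-identity morphisms:
Total = 10 + 10 = 20

20
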